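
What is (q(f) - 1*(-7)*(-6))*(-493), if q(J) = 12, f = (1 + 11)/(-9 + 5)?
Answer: 14790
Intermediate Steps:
f = -3 (f = 12/(-4) = 12*(-1/4) = -3)
(q(f) - 1*(-7)*(-6))*(-493) = (12 - 1*(-7)*(-6))*(-493) = (12 + 7*(-6))*(-493) = (12 - 42)*(-493) = -30*(-493) = 14790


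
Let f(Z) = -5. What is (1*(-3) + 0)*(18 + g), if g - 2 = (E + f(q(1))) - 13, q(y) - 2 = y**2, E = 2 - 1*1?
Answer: -9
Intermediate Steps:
E = 1 (E = 2 - 1 = 1)
q(y) = 2 + y**2
g = -15 (g = 2 + ((1 - 5) - 13) = 2 + (-4 - 13) = 2 - 17 = -15)
(1*(-3) + 0)*(18 + g) = (1*(-3) + 0)*(18 - 15) = (-3 + 0)*3 = -3*3 = -9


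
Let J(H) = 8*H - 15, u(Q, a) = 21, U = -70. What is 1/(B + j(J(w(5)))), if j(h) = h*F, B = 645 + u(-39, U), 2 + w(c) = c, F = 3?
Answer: 1/693 ≈ 0.0014430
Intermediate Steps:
w(c) = -2 + c
B = 666 (B = 645 + 21 = 666)
J(H) = -15 + 8*H
j(h) = 3*h (j(h) = h*3 = 3*h)
1/(B + j(J(w(5)))) = 1/(666 + 3*(-15 + 8*(-2 + 5))) = 1/(666 + 3*(-15 + 8*3)) = 1/(666 + 3*(-15 + 24)) = 1/(666 + 3*9) = 1/(666 + 27) = 1/693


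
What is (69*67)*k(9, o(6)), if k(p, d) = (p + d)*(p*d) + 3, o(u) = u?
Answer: 3758499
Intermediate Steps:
k(p, d) = 3 + d*p*(d + p) (k(p, d) = (d + p)*(d*p) + 3 = d*p*(d + p) + 3 = 3 + d*p*(d + p))
(69*67)*k(9, o(6)) = (69*67)*(3 + 6*9**2 + 9*6**2) = 4623*(3 + 6*81 + 9*36) = 4623*(3 + 486 + 324) = 4623*813 = 3758499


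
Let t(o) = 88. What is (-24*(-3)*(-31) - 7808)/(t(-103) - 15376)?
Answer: 1255/1911 ≈ 0.65672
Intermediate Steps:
(-24*(-3)*(-31) - 7808)/(t(-103) - 15376) = (-24*(-3)*(-31) - 7808)/(88 - 15376) = (72*(-31) - 7808)/(-15288) = (-2232 - 7808)*(-1/15288) = -10040*(-1/15288) = 1255/1911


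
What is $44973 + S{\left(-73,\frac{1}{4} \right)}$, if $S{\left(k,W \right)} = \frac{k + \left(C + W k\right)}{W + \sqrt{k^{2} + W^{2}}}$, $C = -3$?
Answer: $\frac{3834578249}{85264} - \frac{377 \sqrt{85265}}{85264} \approx 44972.0$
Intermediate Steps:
$S{\left(k,W \right)} = \frac{-3 + k + W k}{W + \sqrt{W^{2} + k^{2}}}$ ($S{\left(k,W \right)} = \frac{k + \left(-3 + W k\right)}{W + \sqrt{k^{2} + W^{2}}} = \frac{-3 + k + W k}{W + \sqrt{W^{2} + k^{2}}}$)
$44973 + S{\left(-73,\frac{1}{4} \right)} = 44973 + \frac{-3 - 73 + \frac{1}{4} \left(-73\right)}{\frac{1}{4} + \sqrt{\left(\frac{1}{4}\right)^{2} + \left(-73\right)^{2}}} = 44973 + \frac{-3 - 73 + \frac{1}{4} \left(-73\right)}{\frac{1}{4} + \sqrt{\left(\frac{1}{4}\right)^{2} + 5329}} = 44973 + \frac{-3 - 73 - \frac{73}{4}}{\frac{1}{4} + \sqrt{\frac{1}{16} + 5329}} = 44973 + \frac{1}{\frac{1}{4} + \sqrt{\frac{85265}{16}}} \left(- \frac{377}{4}\right) = 44973 + \frac{1}{\frac{1}{4} + \frac{\sqrt{85265}}{4}} \left(- \frac{377}{4}\right) = 44973 - \frac{377}{4 \left(\frac{1}{4} + \frac{\sqrt{85265}}{4}\right)}$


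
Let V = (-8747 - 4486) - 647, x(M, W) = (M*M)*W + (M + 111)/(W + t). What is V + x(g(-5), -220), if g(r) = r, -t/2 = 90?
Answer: -3876053/200 ≈ -19380.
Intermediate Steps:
t = -180 (t = -2*90 = -180)
x(M, W) = W*M² + (111 + M)/(-180 + W) (x(M, W) = (M*M)*W + (M + 111)/(W - 180) = M²*W + (111 + M)/(-180 + W) = W*M² + (111 + M)/(-180 + W))
V = -13880 (V = -13233 - 647 = -13880)
V + x(g(-5), -220) = -13880 + (111 - 5 + (-5)²*(-220)² - 180*(-220)*(-5)²)/(-180 - 220) = -13880 + (111 - 5 + 25*48400 - 180*(-220)*25)/(-400) = -13880 - (111 - 5 + 1210000 + 990000)/400 = -13880 - 1/400*2200106 = -13880 - 1100053/200 = -3876053/200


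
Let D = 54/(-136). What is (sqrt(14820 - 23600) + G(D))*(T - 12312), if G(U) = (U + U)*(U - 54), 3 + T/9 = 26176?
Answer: 22296147885/2312 + 446490*I*sqrt(2195) ≈ 9.6437e+6 + 2.0918e+7*I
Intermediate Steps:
T = 235557 (T = -27 + 9*26176 = -27 + 235584 = 235557)
D = -27/68 (D = 54*(-1/136) = -27/68 ≈ -0.39706)
G(U) = 2*U*(-54 + U) (G(U) = (2*U)*(-54 + U) = 2*U*(-54 + U))
(sqrt(14820 - 23600) + G(D))*(T - 12312) = (sqrt(14820 - 23600) + 2*(-27/68)*(-54 - 27/68))*(235557 - 12312) = (sqrt(-8780) + 2*(-27/68)*(-3699/68))*223245 = (2*I*sqrt(2195) + 99873/2312)*223245 = (99873/2312 + 2*I*sqrt(2195))*223245 = 22296147885/2312 + 446490*I*sqrt(2195)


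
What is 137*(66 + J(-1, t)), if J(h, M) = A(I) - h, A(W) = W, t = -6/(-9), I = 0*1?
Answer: 9179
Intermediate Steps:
I = 0
t = ⅔ (t = -6*(-⅑) = ⅔ ≈ 0.66667)
J(h, M) = -h (J(h, M) = 0 - h = -h)
137*(66 + J(-1, t)) = 137*(66 - 1*(-1)) = 137*(66 + 1) = 137*67 = 9179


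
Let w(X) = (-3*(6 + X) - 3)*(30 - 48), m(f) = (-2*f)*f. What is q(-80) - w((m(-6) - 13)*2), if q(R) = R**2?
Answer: 15202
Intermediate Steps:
m(f) = -2*f**2
w(X) = 378 + 54*X (w(X) = ((-18 - 3*X) - 3)*(-18) = (-21 - 3*X)*(-18) = 378 + 54*X)
q(-80) - w((m(-6) - 13)*2) = (-80)**2 - (378 + 54*((-2*(-6)**2 - 13)*2)) = 6400 - (378 + 54*((-2*36 - 13)*2)) = 6400 - (378 + 54*((-72 - 13)*2)) = 6400 - (378 + 54*(-85*2)) = 6400 - (378 + 54*(-170)) = 6400 - (378 - 9180) = 6400 - 1*(-8802) = 6400 + 8802 = 15202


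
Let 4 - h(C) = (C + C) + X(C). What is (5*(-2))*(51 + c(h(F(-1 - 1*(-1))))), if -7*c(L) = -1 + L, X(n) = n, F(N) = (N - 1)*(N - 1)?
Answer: -510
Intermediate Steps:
F(N) = (-1 + N)² (F(N) = (-1 + N)*(-1 + N) = (-1 + N)²)
h(C) = 4 - 3*C (h(C) = 4 - ((C + C) + C) = 4 - (2*C + C) = 4 - 3*C)
c(L) = ⅐ - L/7 (c(L) = -(-1 + L)/7 = ⅐ - L/7)
(5*(-2))*(51 + c(h(F(-1 - 1*(-1))))) = (5*(-2))*(51 + (⅐ - (4 - 3*(-1 + (-1 - 1*(-1)))²)/7)) = -10*(51 + (⅐ - (4 - 3*(-1 + (-1 + 1))²)/7)) = -10*(51 + (⅐ - (4 - 3*(-1 + 0)²)/7)) = -10*(51 + (⅐ - (4 - 3*(-1)²)/7)) = -10*(51 + (⅐ - (4 - 3*1)/7)) = -10*(51 + (⅐ - (4 - 3)/7)) = -10*(51 + (⅐ - ⅐*1)) = -10*(51 + (⅐ - ⅐)) = -10*(51 + 0) = -10*51 = -510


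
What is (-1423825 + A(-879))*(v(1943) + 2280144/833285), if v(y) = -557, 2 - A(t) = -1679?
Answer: 656830860404544/833285 ≈ 7.8824e+8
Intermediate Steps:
A(t) = 1681 (A(t) = 2 - 1*(-1679) = 2 + 1679 = 1681)
(-1423825 + A(-879))*(v(1943) + 2280144/833285) = (-1423825 + 1681)*(-557 + 2280144/833285) = -1422144*(-557 + 2280144*(1/833285)) = -1422144*(-557 + 2280144/833285) = -1422144*(-461859601/833285) = 656830860404544/833285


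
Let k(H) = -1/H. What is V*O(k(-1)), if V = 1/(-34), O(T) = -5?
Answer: 5/34 ≈ 0.14706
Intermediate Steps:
V = -1/34 ≈ -0.029412
V*O(k(-1)) = -1/34*(-5) = 5/34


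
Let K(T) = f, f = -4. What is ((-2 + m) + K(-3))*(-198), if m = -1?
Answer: 1386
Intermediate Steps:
K(T) = -4
((-2 + m) + K(-3))*(-198) = ((-2 - 1) - 4)*(-198) = (-3 - 4)*(-198) = -7*(-198) = 1386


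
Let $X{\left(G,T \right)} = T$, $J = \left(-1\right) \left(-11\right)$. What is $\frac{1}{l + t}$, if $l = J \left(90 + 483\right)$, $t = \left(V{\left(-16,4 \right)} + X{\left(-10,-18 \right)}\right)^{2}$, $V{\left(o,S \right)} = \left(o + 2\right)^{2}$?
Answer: $\frac{1}{37987} \approx 2.6325 \cdot 10^{-5}$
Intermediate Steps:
$J = 11$
$V{\left(o,S \right)} = \left(2 + o\right)^{2}$
$t = 31684$ ($t = \left(\left(2 - 16\right)^{2} - 18\right)^{2} = \left(\left(-14\right)^{2} - 18\right)^{2} = \left(196 - 18\right)^{2} = 178^{2} = 31684$)
$l = 6303$ ($l = 11 \left(90 + 483\right) = 11 \cdot 573 = 6303$)
$\frac{1}{l + t} = \frac{1}{6303 + 31684} = \frac{1}{37987}$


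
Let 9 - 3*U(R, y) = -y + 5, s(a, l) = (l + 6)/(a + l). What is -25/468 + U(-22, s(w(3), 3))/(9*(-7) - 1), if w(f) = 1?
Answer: -2575/29952 ≈ -0.085971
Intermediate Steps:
s(a, l) = (6 + l)/(a + l)
U(R, y) = 4/3 + y/3 (U(R, y) = 3 - (-y + 5)/3 = 3 - (5 - y)/3 = 3 + (-5/3 + y/3) = 4/3 + y/3)
-25/468 + U(-22, s(w(3), 3))/(9*(-7) - 1) = -25/468 + (4/3 + ((6 + 3)/(1 + 3))/3)/(9*(-7) - 1) = -25*1/468 + (4/3 + (9/4)/3)/(-63 - 1) = -25/468 + (4/3 + ((¼)*9)/3)/(-64) = -25/468 + (4/3 + (⅓)*(9/4))*(-1/64) = -25/468 + (4/3 + ¾)*(-1/64) = -25/468 + (25/12)*(-1/64) = -25/468 - 25/768 = -2575/29952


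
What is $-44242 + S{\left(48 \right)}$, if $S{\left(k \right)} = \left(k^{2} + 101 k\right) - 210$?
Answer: $-37300$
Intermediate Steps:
$S{\left(k \right)} = -210 + k^{2} + 101 k$
$-44242 + S{\left(48 \right)} = -44242 + \left(-210 + 48^{2} + 101 \cdot 48\right) = -44242 + \left(-210 + 2304 + 4848\right) = -44242 + 6942 = -37300$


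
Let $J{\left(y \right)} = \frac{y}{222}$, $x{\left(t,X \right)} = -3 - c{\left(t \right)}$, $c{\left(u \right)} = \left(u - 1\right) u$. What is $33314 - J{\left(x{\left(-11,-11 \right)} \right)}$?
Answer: $\frac{2465281}{74} \approx 33315.0$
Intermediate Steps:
$c{\left(u \right)} = u \left(-1 + u\right)$ ($c{\left(u \right)} = \left(-1 + u\right) u = u \left(-1 + u\right)$)
$x{\left(t,X \right)} = -3 - t \left(-1 + t\right)$
$J{\left(y \right)} = \frac{y}{222}$ ($J{\left(y \right)} = y \frac{1}{222} = \frac{y}{222}$)
$33314 - J{\left(x{\left(-11,-11 \right)} \right)} = 33314 - \frac{-3 - 11 - \left(-11\right)^{2}}{222} = 33314 - \frac{-3 - 11 - 121}{222} = 33314 - \frac{1}{222} \left(-135\right) = 33314 - - \frac{45}{74} = 33314 + \frac{45}{74} = \frac{2465281}{74}$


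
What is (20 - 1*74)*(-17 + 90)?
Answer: -3942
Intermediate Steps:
(20 - 1*74)*(-17 + 90) = (20 - 74)*73 = -54*73 = -3942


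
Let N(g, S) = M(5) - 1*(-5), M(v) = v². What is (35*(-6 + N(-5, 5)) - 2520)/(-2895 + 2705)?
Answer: 168/19 ≈ 8.8421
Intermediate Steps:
N(g, S) = 30 (N(g, S) = 5² - 1*(-5) = 25 + 5 = 30)
(35*(-6 + N(-5, 5)) - 2520)/(-2895 + 2705) = (35*(-6 + 30) - 2520)/(-2895 + 2705) = (35*24 - 2520)/(-190) = (840 - 2520)*(-1/190) = -1680*(-1/190) = 168/19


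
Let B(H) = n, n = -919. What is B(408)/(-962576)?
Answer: 919/962576 ≈ 0.00095473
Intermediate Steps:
B(H) = -919
B(408)/(-962576) = -919/(-962576) = -919*(-1/962576) = 919/962576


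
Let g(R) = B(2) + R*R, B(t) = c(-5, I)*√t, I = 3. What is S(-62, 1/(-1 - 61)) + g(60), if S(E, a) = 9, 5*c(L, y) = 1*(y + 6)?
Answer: 3609 + 9*√2/5 ≈ 3611.5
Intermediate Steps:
c(L, y) = 6/5 + y/5 (c(L, y) = (1*(y + 6))/5 = (1*(6 + y))/5 = (6 + y)/5 = 6/5 + y/5)
B(t) = 9*√t/5 (B(t) = (6/5 + (⅕)*3)*√t = (6/5 + ⅗)*√t = 9*√t/5)
g(R) = R² + 9*√2/5 (g(R) = 9*√2/5 + R*R = 9*√2/5 + R² = R² + 9*√2/5)
S(-62, 1/(-1 - 61)) + g(60) = 9 + (60² + 9*√2/5) = 9 + (3600 + 9*√2/5) = 3609 + 9*√2/5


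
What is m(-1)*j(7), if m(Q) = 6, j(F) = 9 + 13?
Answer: 132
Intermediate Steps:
j(F) = 22
m(-1)*j(7) = 6*22 = 132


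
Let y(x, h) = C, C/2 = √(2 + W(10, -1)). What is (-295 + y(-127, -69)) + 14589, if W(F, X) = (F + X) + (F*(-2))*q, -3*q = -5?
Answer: 14294 + 2*I*√201/3 ≈ 14294.0 + 9.4516*I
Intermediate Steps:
q = 5/3 (q = -⅓*(-5) = 5/3 ≈ 1.6667)
W(F, X) = X - 7*F/3 (W(F, X) = (F + X) + (F*(-2))*(5/3) = (F + X) - 2*F*(5/3) = (F + X) - 10*F/3 = X - 7*F/3)
C = 2*I*√201/3 (C = 2*√(2 + (-1 - 7/3*10)) = 2*√(2 + (-1 - 70/3)) = 2*√(2 - 73/3) = 2*√(-67/3) = 2*(I*√201/3) = 2*I*√201/3 ≈ 9.4516*I)
y(x, h) = 2*I*√201/3
(-295 + y(-127, -69)) + 14589 = (-295 + 2*I*√201/3) + 14589 = 14294 + 2*I*√201/3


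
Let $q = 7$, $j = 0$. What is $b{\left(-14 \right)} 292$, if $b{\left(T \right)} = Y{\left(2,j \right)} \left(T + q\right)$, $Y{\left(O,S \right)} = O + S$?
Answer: $-4088$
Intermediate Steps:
$b{\left(T \right)} = 14 + 2 T$ ($b{\left(T \right)} = \left(2 + 0\right) \left(T + 7\right) = 2 \left(7 + T\right) = 14 + 2 T$)
$b{\left(-14 \right)} 292 = \left(14 + 2 \left(-14\right)\right) 292 = \left(14 - 28\right) 292 = \left(-14\right) 292 = -4088$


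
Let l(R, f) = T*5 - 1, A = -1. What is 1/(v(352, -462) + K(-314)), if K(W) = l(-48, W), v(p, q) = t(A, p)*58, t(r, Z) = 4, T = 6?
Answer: 1/261 ≈ 0.0038314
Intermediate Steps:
v(p, q) = 232 (v(p, q) = 4*58 = 232)
l(R, f) = 29 (l(R, f) = 6*5 - 1 = 30 - 1 = 29)
K(W) = 29
1/(v(352, -462) + K(-314)) = 1/(232 + 29) = 1/261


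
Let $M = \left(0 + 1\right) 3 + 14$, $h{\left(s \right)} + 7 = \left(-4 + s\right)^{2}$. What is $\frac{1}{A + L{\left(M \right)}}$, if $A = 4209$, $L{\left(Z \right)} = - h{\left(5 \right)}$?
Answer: $\frac{1}{4215} \approx 0.00023725$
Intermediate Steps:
$h{\left(s \right)} = -7 + \left(-4 + s\right)^{2}$
$M = 17$ ($M = 1 \cdot 3 + 14 = 3 + 14 = 17$)
$L{\left(Z \right)} = 6$ ($L{\left(Z \right)} = - (-7 + \left(-4 + 5\right)^{2}) = - (-7 + 1^{2}) = - (-7 + 1) = \left(-1\right) \left(-6\right) = 6$)
$\frac{1}{A + L{\left(M \right)}} = \frac{1}{4209 + 6} = \frac{1}{4215}$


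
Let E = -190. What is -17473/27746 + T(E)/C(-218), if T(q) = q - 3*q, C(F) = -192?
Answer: -1737287/665904 ≈ -2.6089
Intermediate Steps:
T(q) = -2*q
-17473/27746 + T(E)/C(-218) = -17473/27746 - 2*(-190)/(-192) = -17473*1/27746 + 380*(-1/192) = -17473/27746 - 95/48 = -1737287/665904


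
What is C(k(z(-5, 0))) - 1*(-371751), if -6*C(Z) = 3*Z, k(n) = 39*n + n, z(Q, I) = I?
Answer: 371751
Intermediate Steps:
k(n) = 40*n
C(Z) = -Z/2
C(k(z(-5, 0))) - 1*(-371751) = -20*0 - 1*(-371751) = -½*0 + 371751 = 0 + 371751 = 371751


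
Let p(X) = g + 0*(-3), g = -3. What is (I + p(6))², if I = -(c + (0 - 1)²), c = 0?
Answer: 16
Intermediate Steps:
I = -1 (I = -(0 + (0 - 1)²) = -(0 + (-1)²) = -(0 + 1) = -1*1 = -1)
p(X) = -3 (p(X) = -3 + 0*(-3) = -3 + 0 = -3)
(I + p(6))² = (-1 - 3)² = (-4)² = 16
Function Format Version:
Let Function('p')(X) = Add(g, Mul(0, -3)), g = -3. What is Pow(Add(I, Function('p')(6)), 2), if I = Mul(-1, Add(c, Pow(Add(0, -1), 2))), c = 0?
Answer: 16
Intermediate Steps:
I = -1 (I = Mul(-1, Add(0, Pow(Add(0, -1), 2))) = Mul(-1, Add(0, Pow(-1, 2))) = Mul(-1, Add(0, 1)) = Mul(-1, 1) = -1)
Function('p')(X) = -3 (Function('p')(X) = Add(-3, Mul(0, -3)) = Add(-3, 0) = -3)
Pow(Add(I, Function('p')(6)), 2) = Pow(Add(-1, -3), 2) = Pow(-4, 2) = 16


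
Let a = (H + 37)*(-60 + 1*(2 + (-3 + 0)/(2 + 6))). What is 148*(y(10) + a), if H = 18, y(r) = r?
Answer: -947385/2 ≈ -4.7369e+5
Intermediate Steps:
a = -25685/8 (a = (18 + 37)*(-60 + 1*(2 + (-3 + 0)/(2 + 6))) = 55*(-60 + 1*(2 - 3/8)) = 55*(-60 + 1*(13/8)) = 55*(-60 + 13/8) = 55*(-467/8) = -25685/8 ≈ -3210.6)
148*(y(10) + a) = 148*(10 - 25685/8) = 148*(-25605/8) = -947385/2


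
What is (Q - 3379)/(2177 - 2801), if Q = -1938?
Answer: 409/48 ≈ 8.5208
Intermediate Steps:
(Q - 3379)/(2177 - 2801) = (-1938 - 3379)/(2177 - 2801) = -5317/(-624) = -5317*(-1/624) = 409/48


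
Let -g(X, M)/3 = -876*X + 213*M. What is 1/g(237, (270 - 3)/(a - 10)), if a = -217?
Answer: 227/141554385 ≈ 1.6036e-6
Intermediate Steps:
g(X, M) = -639*M + 2628*X (g(X, M) = -3*(-876*X + 213*M) = -639*M + 2628*X)
1/g(237, (270 - 3)/(a - 10)) = 1/(-639*(270 - 3)/(-217 - 10) + 2628*237) = 1/(-170613/(-227) + 622836) = 1/(-170613*(-1)/227 + 622836) = 1/(-639*(-267/227) + 622836) = 1/(170613/227 + 622836) = 1/(141554385/227) = 227/141554385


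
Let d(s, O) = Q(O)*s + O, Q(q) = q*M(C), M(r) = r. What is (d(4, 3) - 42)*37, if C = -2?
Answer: -2331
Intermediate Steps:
Q(q) = -2*q (Q(q) = q*(-2) = -2*q)
d(s, O) = O - 2*O*s (d(s, O) = (-2*O)*s + O = -2*O*s + O = O - 2*O*s)
(d(4, 3) - 42)*37 = (3*(1 - 2*4) - 42)*37 = (3*(1 - 8) - 42)*37 = (3*(-7) - 42)*37 = (-21 - 42)*37 = -63*37 = -2331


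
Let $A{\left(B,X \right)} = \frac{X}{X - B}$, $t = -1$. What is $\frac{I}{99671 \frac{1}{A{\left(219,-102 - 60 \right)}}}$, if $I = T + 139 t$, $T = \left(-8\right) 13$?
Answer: $- \frac{13122}{12658217} \approx -0.0010366$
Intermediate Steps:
$T = -104$
$I = -243$ ($I = -104 + 139 \left(-1\right) = -104 - 139 = -243$)
$\frac{I}{99671 \frac{1}{A{\left(219,-102 - 60 \right)}}} = - \frac{243}{99671 \frac{1}{\left(-1\right) \left(-102 - 60\right) \frac{1}{219 - \left(-102 - 60\right)}}} = - \frac{243}{99671 \frac{1}{\left(-1\right) \left(-162\right) \frac{1}{219 - -162}}} = - \frac{243}{99671 \frac{1}{\left(-1\right) \left(-162\right) \frac{1}{219 + 162}}} = - \frac{243}{99671 \frac{1}{\left(-1\right) \left(-162\right) \frac{1}{381}}} = - \frac{243}{99671 \frac{1}{\frac{54}{127}}} = - \frac{243}{99671 \cdot \frac{127}{54}} = - \frac{243}{\frac{12658217}{54}} = \left(-243\right) \frac{54}{12658217} = - \frac{13122}{12658217}$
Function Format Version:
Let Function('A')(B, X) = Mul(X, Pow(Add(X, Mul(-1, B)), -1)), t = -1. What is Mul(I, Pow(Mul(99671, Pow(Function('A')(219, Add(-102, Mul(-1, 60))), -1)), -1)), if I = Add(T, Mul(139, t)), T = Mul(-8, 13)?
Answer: Rational(-13122, 12658217) ≈ -0.0010366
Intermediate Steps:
T = -104
I = -243 (I = Add(-104, Mul(139, -1)) = Add(-104, -139) = -243)
Mul(I, Pow(Mul(99671, Pow(Function('A')(219, Add(-102, Mul(-1, 60))), -1)), -1)) = Mul(-243, Pow(Mul(99671, Pow(Mul(-1, Add(-102, Mul(-1, 60)), Pow(Add(219, Mul(-1, Add(-102, Mul(-1, 60)))), -1)), -1)), -1)) = Mul(-243, Pow(Mul(99671, Pow(Mul(-1, Add(-102, -60), Pow(Add(219, Mul(-1, Add(-102, -60))), -1)), -1)), -1)) = Mul(-243, Pow(Mul(99671, Pow(Mul(-1, -162, Pow(Add(219, Mul(-1, -162)), -1)), -1)), -1)) = Mul(-243, Pow(Mul(99671, Pow(Mul(-1, -162, Pow(Add(219, 162), -1)), -1)), -1)) = Mul(-243, Pow(Mul(99671, Pow(Mul(-1, -162, Pow(381, -1)), -1)), -1)) = Mul(-243, Pow(Mul(99671, Pow(Mul(-1, -162, Rational(1, 381)), -1)), -1)) = Mul(-243, Pow(Mul(99671, Pow(Rational(54, 127), -1)), -1)) = Mul(-243, Pow(Mul(99671, Rational(127, 54)), -1)) = Mul(-243, Pow(Rational(12658217, 54), -1)) = Mul(-243, Rational(54, 12658217)) = Rational(-13122, 12658217)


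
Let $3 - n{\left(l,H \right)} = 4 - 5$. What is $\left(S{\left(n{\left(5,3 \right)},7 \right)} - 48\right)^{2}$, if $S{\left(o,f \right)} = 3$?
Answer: $2025$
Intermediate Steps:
$n{\left(l,H \right)} = 4$ ($n{\left(l,H \right)} = 3 - \left(4 - 5\right) = 3 - -1 = 3 + 1 = 4$)
$\left(S{\left(n{\left(5,3 \right)},7 \right)} - 48\right)^{2} = \left(3 - 48\right)^{2} = \left(-45\right)^{2} = 2025$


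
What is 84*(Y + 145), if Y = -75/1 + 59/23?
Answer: 140196/23 ≈ 6095.5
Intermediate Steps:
Y = -1666/23 (Y = -75*1 + 59*(1/23) = -75 + 59/23 = -1666/23 ≈ -72.435)
84*(Y + 145) = 84*(-1666/23 + 145) = 84*(1669/23) = 140196/23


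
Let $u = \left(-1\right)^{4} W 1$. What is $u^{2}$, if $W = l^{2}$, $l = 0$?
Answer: $0$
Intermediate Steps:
$W = 0$ ($W = 0^{2} = 0$)
$u = 0$ ($u = \left(-1\right)^{4} \cdot 0 \cdot 1 = 1 \cdot 0 \cdot 1 = 0 \cdot 1 = 0$)
$u^{2} = 0^{2} = 0$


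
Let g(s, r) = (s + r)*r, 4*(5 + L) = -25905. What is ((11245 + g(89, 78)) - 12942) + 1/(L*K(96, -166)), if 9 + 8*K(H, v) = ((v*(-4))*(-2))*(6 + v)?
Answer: 62403651637043/5508310675 ≈ 11329.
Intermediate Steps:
L = -25925/4 (L = -5 + (¼)*(-25905) = -5 - 25905/4 = -25925/4 ≈ -6481.3)
K(H, v) = -9/8 + v*(6 + v) (K(H, v) = -9/8 + (((v*(-4))*(-2))*(6 + v))/8 = -9/8 + ((-4*v*(-2))*(6 + v))/8 = -9/8 + ((8*v)*(6 + v))/8 = -9/8 + (8*v*(6 + v))/8 = -9/8 + v*(6 + v))
g(s, r) = r*(r + s) (g(s, r) = (r + s)*r = r*(r + s))
((11245 + g(89, 78)) - 12942) + 1/(L*K(96, -166)) = ((11245 + 78*(78 + 89)) - 12942) + 1/((-25925/4)*(-9/8 + (-166)² + 6*(-166))) = ((11245 + 78*167) - 12942) - 4/(25925*(-9/8 + 27556 - 996)) = ((11245 + 13026) - 12942) - 4/(25925*212471/8) = (24271 - 12942) - 4/25925*8/212471 = 11329 - 32/5508310675 = 62403651637043/5508310675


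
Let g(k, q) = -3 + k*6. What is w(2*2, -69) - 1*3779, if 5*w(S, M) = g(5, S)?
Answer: -18868/5 ≈ -3773.6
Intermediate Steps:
g(k, q) = -3 + 6*k
w(S, M) = 27/5 (w(S, M) = (-3 + 6*5)/5 = (-3 + 30)/5 = (1/5)*27 = 27/5)
w(2*2, -69) - 1*3779 = 27/5 - 1*3779 = 27/5 - 3779 = -18868/5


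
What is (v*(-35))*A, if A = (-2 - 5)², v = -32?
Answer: 54880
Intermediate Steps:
A = 49 (A = (-7)² = 49)
(v*(-35))*A = -32*(-35)*49 = 1120*49 = 54880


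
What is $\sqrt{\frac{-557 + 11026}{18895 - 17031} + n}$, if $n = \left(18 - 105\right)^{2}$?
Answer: $\frac{\sqrt{6579493610}}{932} \approx 87.032$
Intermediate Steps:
$n = 7569$ ($n = \left(-87\right)^{2} = 7569$)
$\sqrt{\frac{-557 + 11026}{18895 - 17031} + n} = \sqrt{\frac{-557 + 11026}{18895 - 17031} + 7569} = \sqrt{\frac{10469}{1864} + 7569} = \sqrt{\frac{14119085}{1864}} = \frac{\sqrt{6579493610}}{932}$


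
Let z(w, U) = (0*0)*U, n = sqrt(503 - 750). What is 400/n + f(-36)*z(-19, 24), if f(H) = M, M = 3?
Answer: -400*I*sqrt(247)/247 ≈ -25.451*I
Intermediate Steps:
f(H) = 3
n = I*sqrt(247) (n = sqrt(-247) = I*sqrt(247) ≈ 15.716*I)
z(w, U) = 0 (z(w, U) = 0*U = 0)
400/n + f(-36)*z(-19, 24) = 400/((I*sqrt(247))) + 3*0 = 400*(-I*sqrt(247)/247) + 0 = -400*I*sqrt(247)/247 + 0 = -400*I*sqrt(247)/247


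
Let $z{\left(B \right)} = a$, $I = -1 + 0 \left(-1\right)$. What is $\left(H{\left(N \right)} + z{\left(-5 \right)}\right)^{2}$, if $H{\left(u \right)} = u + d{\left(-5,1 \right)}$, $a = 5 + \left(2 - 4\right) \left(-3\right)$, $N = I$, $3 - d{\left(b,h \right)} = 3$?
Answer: $100$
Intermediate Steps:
$d{\left(b,h \right)} = 0$ ($d{\left(b,h \right)} = 3 - 3 = 0$)
$I = -1$ ($I = -1 + 0 = -1$)
$N = -1$
$a = 11$ ($a = 5 - -6 = 5 + 6 = 11$)
$H{\left(u \right)} = u$ ($H{\left(u \right)} = u + 0 = u$)
$z{\left(B \right)} = 11$
$\left(H{\left(N \right)} + z{\left(-5 \right)}\right)^{2} = \left(-1 + 11\right)^{2} = 10^{2} = 100$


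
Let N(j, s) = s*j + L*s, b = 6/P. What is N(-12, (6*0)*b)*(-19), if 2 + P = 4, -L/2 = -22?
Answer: 0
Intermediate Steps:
L = 44 (L = -2*(-22) = 44)
P = 2 (P = -2 + 4 = 2)
b = 3 (b = 6/2 = 6*(½) = 3)
N(j, s) = 44*s + j*s (N(j, s) = s*j + 44*s = j*s + 44*s = 44*s + j*s)
N(-12, (6*0)*b)*(-19) = (((6*0)*3)*(44 - 12))*(-19) = ((0*3)*32)*(-19) = (0*32)*(-19) = 0*(-19) = 0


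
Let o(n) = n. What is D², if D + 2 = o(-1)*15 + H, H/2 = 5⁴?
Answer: 1520289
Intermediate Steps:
H = 1250 (H = 2*5⁴ = 2*625 = 1250)
D = 1233 (D = -2 + (-1*15 + 1250) = -2 + (-15 + 1250) = -2 + 1235 = 1233)
D² = 1233² = 1520289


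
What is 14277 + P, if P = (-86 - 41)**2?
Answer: 30406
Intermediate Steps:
P = 16129 (P = (-127)**2 = 16129)
14277 + P = 14277 + 16129 = 30406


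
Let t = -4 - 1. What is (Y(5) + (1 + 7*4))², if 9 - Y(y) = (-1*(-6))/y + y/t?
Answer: 35721/25 ≈ 1428.8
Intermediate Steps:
t = -5
Y(y) = 9 - 6/y + y/5 (Y(y) = 9 - ((-1*(-6))/y + y/(-5)) = 9 - (6/y + y*(-⅕)) = 9 - (6/y - y/5) = 9 + (-6/y + y/5) = 9 - 6/y + y/5)
(Y(5) + (1 + 7*4))² = ((9 - 6/5 + (⅕)*5) + (1 + 7*4))² = ((9 - 6*⅕ + 1) + (1 + 28))² = ((9 - 6/5 + 1) + 29)² = (44/5 + 29)² = (189/5)² = 35721/25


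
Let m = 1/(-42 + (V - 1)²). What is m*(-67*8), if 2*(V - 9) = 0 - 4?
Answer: 268/3 ≈ 89.333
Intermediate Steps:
V = 7 (V = 9 + (0 - 4)/2 = 9 + (½)*(-4) = 9 - 2 = 7)
m = -⅙ (m = 1/(-42 + (7 - 1)²) = 1/(-42 + 6²) = 1/(-42 + 36) = 1/(-6) = -⅙ ≈ -0.16667)
m*(-67*8) = -(-67)*8/6 = -⅙*(-536) = 268/3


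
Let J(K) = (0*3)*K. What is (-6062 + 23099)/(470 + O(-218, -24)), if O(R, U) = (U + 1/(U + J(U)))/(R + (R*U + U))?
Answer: 2040351120/56286623 ≈ 36.249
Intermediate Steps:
J(K) = 0 (J(K) = 0*K = 0)
O(R, U) = (U + 1/U)/(R + U + R*U) (O(R, U) = (U + 1/(U + 0))/(R + (R*U + U)) = (U + 1/U)/(R + (U + R*U)) = (U + 1/U)/(R + U + R*U))
(-6062 + 23099)/(470 + O(-218, -24)) = (-6062 + 23099)/(470 + (1 + (-24)²)/((-24)*(-218 - 24 - 218*(-24)))) = 17037/(470 - (1 + 576)/(24*(-218 - 24 + 5232))) = 17037/(470 - 1/24*577/4990) = 17037/(470 - 1/24*1/4990*577) = 17037/(470 - 577/119760) = 17037/(56286623/119760) = 17037*(119760/56286623) = 2040351120/56286623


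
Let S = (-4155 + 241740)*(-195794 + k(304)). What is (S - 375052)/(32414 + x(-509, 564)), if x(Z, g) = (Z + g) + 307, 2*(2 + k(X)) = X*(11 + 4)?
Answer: -5747109239/4097 ≈ -1.4028e+6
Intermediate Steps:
k(X) = -2 + 15*X/2 (k(X) = -2 + (X*(11 + 4))/2 = -2 + (X*15)/2 = -2 + (15*X)/2 = -2 + 15*X/2)
x(Z, g) = 307 + Z + g
S = -45976498860 (S = (-4155 + 241740)*(-195794 + (-2 + (15/2)*304)) = 237585*(-195794 + (-2 + 2280)) = 237585*(-195794 + 2278) = 237585*(-193516) = -45976498860)
(S - 375052)/(32414 + x(-509, 564)) = (-45976498860 - 375052)/(32414 + (307 - 509 + 564)) = -45976873912/(32414 + 362) = -45976873912/32776 = -45976873912*1/32776 = -5747109239/4097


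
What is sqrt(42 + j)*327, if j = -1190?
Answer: 654*I*sqrt(287) ≈ 11079.0*I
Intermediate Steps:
sqrt(42 + j)*327 = sqrt(42 - 1190)*327 = sqrt(-1148)*327 = (2*I*sqrt(287))*327 = 654*I*sqrt(287)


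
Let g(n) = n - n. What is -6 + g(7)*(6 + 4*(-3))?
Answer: -6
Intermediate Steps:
g(n) = 0
-6 + g(7)*(6 + 4*(-3)) = -6 + 0*(6 + 4*(-3)) = -6 + 0*(6 - 12) = -6 + 0*(-6) = -6 + 0 = -6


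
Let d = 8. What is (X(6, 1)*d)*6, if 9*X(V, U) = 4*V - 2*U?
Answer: 352/3 ≈ 117.33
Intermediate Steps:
X(V, U) = -2*U/9 + 4*V/9 (X(V, U) = (4*V - 2*U)/9 = (-2*U + 4*V)/9 = -2*U/9 + 4*V/9)
(X(6, 1)*d)*6 = ((-2/9*1 + (4/9)*6)*8)*6 = ((-2/9 + 8/3)*8)*6 = ((22/9)*8)*6 = (176/9)*6 = 352/3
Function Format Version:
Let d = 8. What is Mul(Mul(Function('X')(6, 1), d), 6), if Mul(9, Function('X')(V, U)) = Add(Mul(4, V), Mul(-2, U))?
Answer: Rational(352, 3) ≈ 117.33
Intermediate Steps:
Function('X')(V, U) = Add(Mul(Rational(-2, 9), U), Mul(Rational(4, 9), V)) (Function('X')(V, U) = Mul(Rational(1, 9), Add(Mul(4, V), Mul(-2, U))) = Mul(Rational(1, 9), Add(Mul(-2, U), Mul(4, V))) = Add(Mul(Rational(-2, 9), U), Mul(Rational(4, 9), V)))
Mul(Mul(Function('X')(6, 1), d), 6) = Mul(Mul(Add(Mul(Rational(-2, 9), 1), Mul(Rational(4, 9), 6)), 8), 6) = Mul(Mul(Add(Rational(-2, 9), Rational(8, 3)), 8), 6) = Mul(Mul(Rational(22, 9), 8), 6) = Mul(Rational(176, 9), 6) = Rational(352, 3)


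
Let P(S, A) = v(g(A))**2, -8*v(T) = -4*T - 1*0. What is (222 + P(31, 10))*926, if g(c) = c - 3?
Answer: 433831/2 ≈ 2.1692e+5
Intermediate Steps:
g(c) = -3 + c
v(T) = T/2 (v(T) = -(-4*T - 1*0)/8 = -(-4*T + 0)/8 = -(-1)*T/2 = T/2)
P(S, A) = (-3/2 + A/2)**2 (P(S, A) = ((-3 + A)/2)**2 = (-3/2 + A/2)**2)
(222 + P(31, 10))*926 = (222 + (-3 + 10)**2/4)*926 = (222 + (1/4)*7**2)*926 = (222 + (1/4)*49)*926 = (222 + 49/4)*926 = (937/4)*926 = 433831/2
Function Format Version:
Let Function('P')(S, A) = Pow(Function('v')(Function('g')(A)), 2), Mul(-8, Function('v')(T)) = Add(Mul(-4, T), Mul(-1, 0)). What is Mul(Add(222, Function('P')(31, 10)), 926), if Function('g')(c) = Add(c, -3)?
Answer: Rational(433831, 2) ≈ 2.1692e+5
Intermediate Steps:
Function('g')(c) = Add(-3, c)
Function('v')(T) = Mul(Rational(1, 2), T) (Function('v')(T) = Mul(Rational(-1, 8), Add(Mul(-4, T), Mul(-1, 0))) = Mul(Rational(-1, 8), Add(Mul(-4, T), 0)) = Mul(Rational(-1, 8), Mul(-4, T)) = Mul(Rational(1, 2), T))
Function('P')(S, A) = Pow(Add(Rational(-3, 2), Mul(Rational(1, 2), A)), 2) (Function('P')(S, A) = Pow(Mul(Rational(1, 2), Add(-3, A)), 2) = Pow(Add(Rational(-3, 2), Mul(Rational(1, 2), A)), 2))
Mul(Add(222, Function('P')(31, 10)), 926) = Mul(Add(222, Mul(Rational(1, 4), Pow(Add(-3, 10), 2))), 926) = Mul(Add(222, Mul(Rational(1, 4), Pow(7, 2))), 926) = Mul(Add(222, Mul(Rational(1, 4), 49)), 926) = Mul(Add(222, Rational(49, 4)), 926) = Mul(Rational(937, 4), 926) = Rational(433831, 2)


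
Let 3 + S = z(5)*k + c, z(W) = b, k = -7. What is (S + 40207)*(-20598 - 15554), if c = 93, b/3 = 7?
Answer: -1451502800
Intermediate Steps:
b = 21 (b = 3*7 = 21)
z(W) = 21
S = -57 (S = -3 + (21*(-7) + 93) = -3 + (-147 + 93) = -3 - 54 = -57)
(S + 40207)*(-20598 - 15554) = (-57 + 40207)*(-20598 - 15554) = 40150*(-36152) = -1451502800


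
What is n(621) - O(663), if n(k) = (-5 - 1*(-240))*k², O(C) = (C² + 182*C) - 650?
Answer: 90066050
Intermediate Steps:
O(C) = -650 + C² + 182*C
n(k) = 235*k² (n(k) = (-5 + 240)*k² = 235*k²)
n(621) - O(663) = 235*621² - (-650 + 663² + 182*663) = 235*385641 - (-650 + 439569 + 120666) = 90625635 - 1*559585 = 90625635 - 559585 = 90066050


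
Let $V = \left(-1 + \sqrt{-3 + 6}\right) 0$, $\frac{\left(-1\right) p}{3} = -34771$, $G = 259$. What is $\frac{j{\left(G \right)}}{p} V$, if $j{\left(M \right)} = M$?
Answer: $0$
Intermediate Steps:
$p = 104313$ ($p = \left(-3\right) \left(-34771\right) = 104313$)
$V = 0$ ($V = \left(-1 + \sqrt{3}\right) 0 = 0$)
$\frac{j{\left(G \right)}}{p} V = \frac{259}{104313} \cdot 0 = 0$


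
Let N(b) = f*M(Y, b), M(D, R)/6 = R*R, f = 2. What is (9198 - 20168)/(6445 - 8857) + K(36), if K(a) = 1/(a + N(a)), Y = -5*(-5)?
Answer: 1583359/348132 ≈ 4.5482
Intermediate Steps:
Y = 25
M(D, R) = 6*R² (M(D, R) = 6*(R*R) = 6*R²)
N(b) = 12*b² (N(b) = 2*(6*b²) = 12*b²)
K(a) = 1/(a + 12*a²)
(9198 - 20168)/(6445 - 8857) + K(36) = (9198 - 20168)/(6445 - 8857) + 1/(36*(1 + 12*36)) = -10970/(-2412) + 1/(36*(1 + 432)) = -10970*(-1/2412) + (1/36)/433 = 5485/1206 + (1/36)*(1/433) = 5485/1206 + 1/15588 = 1583359/348132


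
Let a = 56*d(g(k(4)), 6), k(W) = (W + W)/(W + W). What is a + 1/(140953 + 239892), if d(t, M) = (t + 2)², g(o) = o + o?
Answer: 341237121/380845 ≈ 896.00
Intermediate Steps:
k(W) = 1 (k(W) = (2*W)/((2*W)) = (2*W)*(1/(2*W)) = 1)
g(o) = 2*o
d(t, M) = (2 + t)²
a = 896 (a = 56*(2 + 2*1)² = 56*(2 + 2)² = 56*4² = 56*16 = 896)
a + 1/(140953 + 239892) = 896 + 1/(140953 + 239892) = 896 + 1/380845 = 341237121/380845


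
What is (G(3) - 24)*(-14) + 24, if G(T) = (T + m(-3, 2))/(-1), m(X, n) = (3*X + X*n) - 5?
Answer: 122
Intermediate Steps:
m(X, n) = -5 + 3*X + X*n
G(T) = 20 - T (G(T) = (T + (-5 + 3*(-3) - 3*2))/(-1) = (T + (-5 - 9 - 6))*(-1) = (T - 20)*(-1) = (-20 + T)*(-1) = 20 - T)
(G(3) - 24)*(-14) + 24 = ((20 - 1*3) - 24)*(-14) + 24 = ((20 - 3) - 24)*(-14) + 24 = (17 - 24)*(-14) + 24 = -7*(-14) + 24 = 98 + 24 = 122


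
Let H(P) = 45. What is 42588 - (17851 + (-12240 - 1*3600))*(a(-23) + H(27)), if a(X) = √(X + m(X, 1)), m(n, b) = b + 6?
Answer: -47907 - 8044*I ≈ -47907.0 - 8044.0*I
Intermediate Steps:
m(n, b) = 6 + b
a(X) = √(7 + X) (a(X) = √(X + (6 + 1)) = √(X + 7) = √(7 + X))
42588 - (17851 + (-12240 - 1*3600))*(a(-23) + H(27)) = 42588 - (17851 + (-12240 - 1*3600))*(√(7 - 23) + 45) = 42588 - (17851 + (-12240 - 3600))*(√(-16) + 45) = 42588 - (17851 - 15840)*(4*I + 45) = 42588 - 2011*(45 + 4*I) = 42588 - (90495 + 8044*I) = 42588 + (-90495 - 8044*I) = -47907 - 8044*I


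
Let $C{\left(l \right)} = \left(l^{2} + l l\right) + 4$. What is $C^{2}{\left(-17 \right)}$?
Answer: $338724$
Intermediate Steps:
$C{\left(l \right)} = 4 + 2 l^{2}$ ($C{\left(l \right)} = \left(l^{2} + l^{2}\right) + 4 = 2 l^{2} + 4 = 4 + 2 l^{2}$)
$C^{2}{\left(-17 \right)} = \left(4 + 2 \left(-17\right)^{2}\right)^{2} = \left(4 + 2 \cdot 289\right)^{2} = \left(4 + 578\right)^{2} = 582^{2} = 338724$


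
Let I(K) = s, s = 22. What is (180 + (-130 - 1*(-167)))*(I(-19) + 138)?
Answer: 34720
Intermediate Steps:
I(K) = 22
(180 + (-130 - 1*(-167)))*(I(-19) + 138) = (180 + (-130 - 1*(-167)))*(22 + 138) = (180 + (-130 + 167))*160 = (180 + 37)*160 = 217*160 = 34720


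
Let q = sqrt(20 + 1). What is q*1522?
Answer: 1522*sqrt(21) ≈ 6974.7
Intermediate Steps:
q = sqrt(21) ≈ 4.5826
q*1522 = sqrt(21)*1522 = 1522*sqrt(21)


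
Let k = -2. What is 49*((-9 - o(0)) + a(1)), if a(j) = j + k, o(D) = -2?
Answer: -392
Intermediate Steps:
a(j) = -2 + j (a(j) = j - 2 = -2 + j)
49*((-9 - o(0)) + a(1)) = 49*((-9 - 1*(-2)) + (-2 + 1)) = 49*((-9 + 2) - 1) = 49*(-7 - 1) = 49*(-8) = -392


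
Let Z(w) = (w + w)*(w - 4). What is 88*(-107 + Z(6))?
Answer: -7304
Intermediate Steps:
Z(w) = 2*w*(-4 + w) (Z(w) = (2*w)*(-4 + w) = 2*w*(-4 + w))
88*(-107 + Z(6)) = 88*(-107 + 2*6*(-4 + 6)) = 88*(-107 + 2*6*2) = 88*(-107 + 24) = 88*(-83) = -7304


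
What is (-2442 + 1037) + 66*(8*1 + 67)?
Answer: 3545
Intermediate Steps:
(-2442 + 1037) + 66*(8*1 + 67) = -1405 + 66*(8 + 67) = -1405 + 66*75 = -1405 + 4950 = 3545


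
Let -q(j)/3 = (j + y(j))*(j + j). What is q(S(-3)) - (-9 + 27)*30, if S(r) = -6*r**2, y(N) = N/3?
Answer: -23868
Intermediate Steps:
y(N) = N/3 (y(N) = N*(1/3) = N/3)
q(j) = -8*j**2 (q(j) = -3*(j + j/3)*(j + j) = -3*4*j/3*2*j = -8*j**2)
q(S(-3)) - (-9 + 27)*30 = -8*(-6*(-3)**2)**2 - (-9 + 27)*30 = -8*(-6*9)**2 - 18*30 = -8*(-54)**2 - 1*540 = -8*2916 - 540 = -23328 - 540 = -23868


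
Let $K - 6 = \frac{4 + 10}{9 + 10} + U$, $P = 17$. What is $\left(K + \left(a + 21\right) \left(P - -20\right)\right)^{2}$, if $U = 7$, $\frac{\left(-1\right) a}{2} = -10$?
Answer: $\frac{845879056}{361} \approx 2.3432 \cdot 10^{6}$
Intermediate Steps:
$a = 20$ ($a = \left(-2\right) \left(-10\right) = 20$)
$K = \frac{261}{19}$ ($K = 6 + \left(\frac{4 + 10}{9 + 10} + 7\right) = 6 + \left(\frac{14}{19} + 7\right) = 6 + \frac{147}{19} = \frac{261}{19} \approx 13.737$)
$\left(K + \left(a + 21\right) \left(P - -20\right)\right)^{2} = \left(\frac{261}{19} + \left(20 + 21\right) \left(17 - -20\right)\right)^{2} = \left(\frac{261}{19} + 41 \left(17 + 20\right)\right)^{2} = \left(\frac{261}{19} + 41 \cdot 37\right)^{2} = \left(\frac{261}{19} + 1517\right)^{2} = \left(\frac{29084}{19}\right)^{2} = \frac{845879056}{361}$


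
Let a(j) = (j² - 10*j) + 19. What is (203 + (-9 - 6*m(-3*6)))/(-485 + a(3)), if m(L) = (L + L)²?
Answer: 7582/487 ≈ 15.569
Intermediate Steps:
m(L) = 4*L² (m(L) = (2*L)² = 4*L²)
a(j) = 19 + j² - 10*j
(203 + (-9 - 6*m(-3*6)))/(-485 + a(3)) = (203 + (-9 - 24*(-3*6)²))/(-485 + (19 + 3² - 10*3)) = (203 + (-9 - 24*(-18)²))/(-485 + (19 + 9 - 30)) = (203 + (-9 - 24*324))/(-485 - 2) = (203 + (-9 - 6*1296))/(-487) = (203 + (-9 - 7776))*(-1/487) = (203 - 7785)*(-1/487) = -7582*(-1/487) = 7582/487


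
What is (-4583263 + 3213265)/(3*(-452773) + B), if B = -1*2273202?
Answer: 456666/1210507 ≈ 0.37725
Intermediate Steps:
B = -2273202
(-4583263 + 3213265)/(3*(-452773) + B) = (-4583263 + 3213265)/(3*(-452773) - 2273202) = -1369998/(-1358319 - 2273202) = -1369998/(-3631521) = -1369998*(-1/3631521) = 456666/1210507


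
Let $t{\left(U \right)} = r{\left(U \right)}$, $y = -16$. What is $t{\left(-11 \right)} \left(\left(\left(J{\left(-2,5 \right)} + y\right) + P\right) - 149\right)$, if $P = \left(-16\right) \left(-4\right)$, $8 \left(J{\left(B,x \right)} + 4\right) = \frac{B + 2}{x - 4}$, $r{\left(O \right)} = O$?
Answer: $1155$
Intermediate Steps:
$t{\left(U \right)} = U$
$J{\left(B,x \right)} = -4 + \frac{2 + B}{8 \left(-4 + x\right)}$ ($J{\left(B,x \right)} = -4 + \frac{\left(B + 2\right) \frac{1}{x - 4}}{8} = -4 + \frac{\left(2 + B\right) \frac{1}{-4 + x}}{8} = -4 + \frac{\frac{1}{-4 + x} \left(2 + B\right)}{8} = -4 + \frac{2 + B}{8 \left(-4 + x\right)}$)
$P = 64$
$t{\left(-11 \right)} \left(\left(\left(J{\left(-2,5 \right)} + y\right) + P\right) - 149\right) = - 11 \left(\left(\left(\frac{130 - 2 - 160}{8 \left(-4 + 5\right)} - 16\right) + 64\right) - 149\right) = - 11 \left(\left(\left(\frac{130 - 2 - 160}{8 \cdot 1} - 16\right) + 64\right) - 149\right) = - 11 \left(\left(\left(\frac{1}{8} \cdot 1 \left(-32\right) - 16\right) + 64\right) - 149\right) = - 11 \left(\left(\left(-4 - 16\right) + 64\right) - 149\right) = - 11 \left(\left(-20 + 64\right) - 149\right) = - 11 \left(44 - 149\right) = \left(-11\right) \left(-105\right) = 1155$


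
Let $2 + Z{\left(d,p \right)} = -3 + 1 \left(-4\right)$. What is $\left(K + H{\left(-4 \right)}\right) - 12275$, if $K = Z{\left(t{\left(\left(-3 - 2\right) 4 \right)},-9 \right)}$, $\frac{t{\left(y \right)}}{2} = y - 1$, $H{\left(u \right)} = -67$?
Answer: $-12351$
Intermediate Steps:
$t{\left(y \right)} = -2 + 2 y$ ($t{\left(y \right)} = 2 \left(y - 1\right) = 2 \left(-1 + y\right) = -2 + 2 y$)
$Z{\left(d,p \right)} = -9$ ($Z{\left(d,p \right)} = -2 + \left(-3 + 1 \left(-4\right)\right) = -2 - 7 = -9$)
$K = -9$
$\left(K + H{\left(-4 \right)}\right) - 12275 = \left(-9 - 67\right) - 12275 = -76 - 12275 = -12351$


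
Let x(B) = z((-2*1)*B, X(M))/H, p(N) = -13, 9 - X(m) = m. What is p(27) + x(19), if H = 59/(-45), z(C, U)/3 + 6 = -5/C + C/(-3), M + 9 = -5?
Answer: -64021/2242 ≈ -28.555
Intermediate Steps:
M = -14 (M = -9 - 5 = -14)
X(m) = 9 - m
z(C, U) = -18 - C - 15/C (z(C, U) = -18 + 3*(-5/C + C/(-3)) = -18 + 3*(-5/C + C*(-⅓)) = -18 + 3*(-5/C - C/3) = -18 + (-C - 15/C) = -18 - C - 15/C)
H = -59/45 (H = 59*(-1/45) = -59/45 ≈ -1.3111)
x(B) = 810/59 - 675/(118*B) - 90*B/59 (x(B) = (-18 - (-2*1)*B - 15*(-1/(2*B)))/(-59/45) = (-18 - (-2)*B - 15*(-1/(2*B)))*(-45/59) = (-18 + 2*B - (-15)/(2*B))*(-45/59) = (-18 + 2*B + 15/(2*B))*(-45/59) = 810/59 - 675/(118*B) - 90*B/59)
p(27) + x(19) = -13 + (45/118)*(-15 + 4*19*(9 - 1*19))/19 = -13 + (45/118)*(1/19)*(-15 + 4*19*(9 - 19)) = -13 + (45/118)*(1/19)*(-15 + 4*19*(-10)) = -13 + (45/118)*(1/19)*(-15 - 760) = -13 + (45/118)*(1/19)*(-775) = -13 - 34875/2242 = -64021/2242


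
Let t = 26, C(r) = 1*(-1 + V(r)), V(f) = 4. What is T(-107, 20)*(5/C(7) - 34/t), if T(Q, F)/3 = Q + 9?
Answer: -1372/13 ≈ -105.54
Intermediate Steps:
T(Q, F) = 27 + 3*Q (T(Q, F) = 3*(Q + 9) = 3*(9 + Q) = 27 + 3*Q)
C(r) = 3 (C(r) = 1*(-1 + 4) = 1*3 = 3)
T(-107, 20)*(5/C(7) - 34/t) = (27 + 3*(-107))*(5/3 - 34/26) = (27 - 321)*(5*(⅓) - 34*1/26) = -294*(5/3 - 17/13) = -294*14/39 = -1372/13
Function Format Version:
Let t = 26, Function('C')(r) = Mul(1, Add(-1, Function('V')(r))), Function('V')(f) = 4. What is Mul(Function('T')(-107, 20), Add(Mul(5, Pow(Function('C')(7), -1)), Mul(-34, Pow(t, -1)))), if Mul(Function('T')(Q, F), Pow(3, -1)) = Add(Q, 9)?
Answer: Rational(-1372, 13) ≈ -105.54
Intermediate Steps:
Function('T')(Q, F) = Add(27, Mul(3, Q)) (Function('T')(Q, F) = Mul(3, Add(Q, 9)) = Mul(3, Add(9, Q)) = Add(27, Mul(3, Q)))
Function('C')(r) = 3 (Function('C')(r) = Mul(1, Add(-1, 4)) = Mul(1, 3) = 3)
Mul(Function('T')(-107, 20), Add(Mul(5, Pow(Function('C')(7), -1)), Mul(-34, Pow(t, -1)))) = Mul(Add(27, Mul(3, -107)), Add(Mul(5, Pow(3, -1)), Mul(-34, Pow(26, -1)))) = Mul(Add(27, -321), Add(Mul(5, Rational(1, 3)), Mul(-34, Rational(1, 26)))) = Mul(-294, Add(Rational(5, 3), Rational(-17, 13))) = Mul(-294, Rational(14, 39)) = Rational(-1372, 13)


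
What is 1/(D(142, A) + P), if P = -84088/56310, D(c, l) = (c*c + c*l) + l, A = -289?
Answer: -28155/595886309 ≈ -4.7249e-5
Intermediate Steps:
D(c, l) = l + c² + c*l (D(c, l) = (c² + c*l) + l = l + c² + c*l)
P = -42044/28155 (P = -84088*1/56310 = -42044/28155 ≈ -1.4933)
1/(D(142, A) + P) = 1/((-289 + 142² + 142*(-289)) - 42044/28155) = 1/((-289 + 20164 - 41038) - 42044/28155) = 1/(-21163 - 42044/28155) = 1/(-595886309/28155) = -28155/595886309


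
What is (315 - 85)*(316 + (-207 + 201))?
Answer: 71300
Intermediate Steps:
(315 - 85)*(316 + (-207 + 201)) = 230*(316 - 6) = 230*310 = 71300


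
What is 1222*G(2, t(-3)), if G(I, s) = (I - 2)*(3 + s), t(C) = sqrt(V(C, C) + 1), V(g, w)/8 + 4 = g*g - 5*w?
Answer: 0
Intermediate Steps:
V(g, w) = -32 - 40*w + 8*g**2 (V(g, w) = -32 + 8*(g*g - 5*w) = -32 + 8*(g**2 - 5*w) = -32 + (-40*w + 8*g**2) = -32 - 40*w + 8*g**2)
t(C) = sqrt(-31 - 40*C + 8*C**2) (t(C) = sqrt((-32 - 40*C + 8*C**2) + 1) = sqrt(-31 - 40*C + 8*C**2))
G(I, s) = (-2 + I)*(3 + s)
1222*G(2, t(-3)) = 1222*(-6 - 2*sqrt(-31 - 40*(-3) + 8*(-3)**2) + 3*2 + 2*sqrt(-31 - 40*(-3) + 8*(-3)**2)) = 1222*(-6 - 2*sqrt(-31 + 120 + 8*9) + 6 + 2*sqrt(-31 + 120 + 8*9)) = 1222*(-6 - 2*sqrt(-31 + 120 + 72) + 6 + 2*sqrt(-31 + 120 + 72)) = 1222*(-6 - 2*sqrt(161) + 6 + 2*sqrt(161)) = 1222*0 = 0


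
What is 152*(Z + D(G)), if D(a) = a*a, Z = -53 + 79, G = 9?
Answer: 16264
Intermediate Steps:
Z = 26
D(a) = a²
152*(Z + D(G)) = 152*(26 + 9²) = 152*(26 + 81) = 152*107 = 16264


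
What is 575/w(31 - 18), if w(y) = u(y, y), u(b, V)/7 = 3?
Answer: 575/21 ≈ 27.381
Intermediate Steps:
u(b, V) = 21 (u(b, V) = 7*3 = 21)
w(y) = 21
575/w(31 - 18) = 575/21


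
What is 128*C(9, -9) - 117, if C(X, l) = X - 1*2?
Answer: 779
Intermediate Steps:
C(X, l) = -2 + X (C(X, l) = X - 2 = -2 + X)
128*C(9, -9) - 117 = 128*(-2 + 9) - 117 = 128*7 - 117 = 896 - 117 = 779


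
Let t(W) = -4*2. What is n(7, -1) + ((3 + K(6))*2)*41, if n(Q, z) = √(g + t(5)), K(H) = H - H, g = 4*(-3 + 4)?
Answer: 246 + 2*I ≈ 246.0 + 2.0*I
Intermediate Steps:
g = 4 (g = 4*1 = 4)
K(H) = 0
t(W) = -8
n(Q, z) = 2*I (n(Q, z) = √(4 - 8) = √(-4) = 2*I)
n(7, -1) + ((3 + K(6))*2)*41 = 2*I + ((3 + 0)*2)*41 = 2*I + (3*2)*41 = 2*I + 6*41 = 2*I + 246 = 246 + 2*I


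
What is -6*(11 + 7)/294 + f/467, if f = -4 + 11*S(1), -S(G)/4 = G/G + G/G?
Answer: -12914/22883 ≈ -0.56435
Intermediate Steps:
S(G) = -8 (S(G) = -4*(G/G + G/G) = -4*(1 + 1) = -4*2 = -8)
f = -92 (f = -4 + 11*(-8) = -4 - 88 = -92)
-6*(11 + 7)/294 + f/467 = -6*(11 + 7)/294 - 92/467 = -6*18*(1/294) - 92*1/467 = -108*1/294 - 92/467 = -18/49 - 92/467 = -12914/22883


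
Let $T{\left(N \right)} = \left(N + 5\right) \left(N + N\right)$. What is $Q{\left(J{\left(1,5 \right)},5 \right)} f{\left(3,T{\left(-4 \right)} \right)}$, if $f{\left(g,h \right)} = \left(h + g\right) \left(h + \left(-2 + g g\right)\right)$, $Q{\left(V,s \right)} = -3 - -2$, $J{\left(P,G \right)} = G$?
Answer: $-5$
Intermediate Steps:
$Q{\left(V,s \right)} = -1$ ($Q{\left(V,s \right)} = -3 + 2 = -1$)
$T{\left(N \right)} = 2 N \left(5 + N\right)$ ($T{\left(N \right)} = \left(5 + N\right) 2 N = 2 N \left(5 + N\right)$)
$f{\left(g,h \right)} = \left(g + h\right) \left(-2 + h + g^{2}\right)$ ($f{\left(g,h \right)} = \left(g + h\right) \left(h + \left(-2 + g^{2}\right)\right) = \left(g + h\right) \left(-2 + h + g^{2}\right)$)
$Q{\left(J{\left(1,5 \right)},5 \right)} f{\left(3,T{\left(-4 \right)} \right)} = - (3^{3} + \left(2 \left(-4\right) \left(5 - 4\right)\right)^{2} - 6 - 2 \cdot 2 \left(-4\right) \left(5 - 4\right) + 3 \cdot 2 \left(-4\right) \left(5 - 4\right) + 2 \left(-4\right) \left(5 - 4\right) 3^{2}) = - (27 + \left(2 \left(-4\right) 1\right)^{2} - 6 - 2 \cdot 2 \left(-4\right) 1 + 3 \cdot 2 \left(-4\right) 1 + 2 \left(-4\right) 1 \cdot 9) = - (27 + \left(-8\right)^{2} - 6 - -16 + 3 \left(-8\right) - 72) = - (27 + 64 - 6 + 16 - 24 - 72) = \left(-1\right) 5 = -5$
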